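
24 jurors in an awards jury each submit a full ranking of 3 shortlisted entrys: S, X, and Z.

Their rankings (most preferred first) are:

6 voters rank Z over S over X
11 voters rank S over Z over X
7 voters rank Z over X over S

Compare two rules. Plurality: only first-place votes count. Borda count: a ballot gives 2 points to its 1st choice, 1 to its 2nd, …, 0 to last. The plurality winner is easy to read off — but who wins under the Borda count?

Z

Plurality first-place counts: S 11, X 0, Z 13 → Z.
Borda totals: S 28, X 7, Z 37 → Z.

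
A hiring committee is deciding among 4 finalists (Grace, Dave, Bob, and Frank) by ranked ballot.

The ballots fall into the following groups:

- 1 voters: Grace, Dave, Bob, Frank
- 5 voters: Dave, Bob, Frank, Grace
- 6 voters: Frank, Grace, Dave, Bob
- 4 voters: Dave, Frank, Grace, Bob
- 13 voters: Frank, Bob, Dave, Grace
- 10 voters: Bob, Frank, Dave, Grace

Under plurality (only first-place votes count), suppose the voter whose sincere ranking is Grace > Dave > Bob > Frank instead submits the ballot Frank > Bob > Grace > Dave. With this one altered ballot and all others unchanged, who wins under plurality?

Frank

First-place totals with the altered ballot: Grace 0, Dave 9, Bob 10, Frank 20.
The winner is unchanged: still Frank.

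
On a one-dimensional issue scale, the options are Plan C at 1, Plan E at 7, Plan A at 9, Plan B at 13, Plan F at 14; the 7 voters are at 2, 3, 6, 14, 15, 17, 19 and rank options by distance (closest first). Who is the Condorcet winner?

With single-peaked preferences on a line, the Condorcet winner is the candidate closest to the median voter.
The median voter (position 14) is closest to Plan F at 14.
Check: Plan F vs Plan B — voters closer to Plan F: 4 of 7.

Plan F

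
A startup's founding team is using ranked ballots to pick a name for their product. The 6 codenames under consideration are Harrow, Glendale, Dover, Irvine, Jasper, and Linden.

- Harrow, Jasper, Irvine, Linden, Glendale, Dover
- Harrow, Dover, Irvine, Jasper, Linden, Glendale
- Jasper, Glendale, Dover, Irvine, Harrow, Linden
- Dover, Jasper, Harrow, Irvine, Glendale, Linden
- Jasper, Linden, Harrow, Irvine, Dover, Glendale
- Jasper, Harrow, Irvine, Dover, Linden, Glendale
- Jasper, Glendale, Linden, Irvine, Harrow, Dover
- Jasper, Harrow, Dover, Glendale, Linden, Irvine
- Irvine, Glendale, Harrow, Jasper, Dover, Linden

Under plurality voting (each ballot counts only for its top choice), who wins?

Jasper

First-place vote totals:
  Harrow: 2
  Glendale: 0
  Dover: 1
  Irvine: 1
  Jasper: 5
  Linden: 0
Jasper has the most first-place votes.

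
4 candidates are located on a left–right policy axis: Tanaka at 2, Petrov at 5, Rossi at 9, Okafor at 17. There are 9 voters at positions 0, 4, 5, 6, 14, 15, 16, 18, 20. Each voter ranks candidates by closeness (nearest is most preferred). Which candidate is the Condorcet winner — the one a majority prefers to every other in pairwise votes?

Okafor

With single-peaked preferences on a line, the Condorcet winner is the candidate closest to the median voter.
The median voter (position 14) is closest to Okafor at 17.
Check: Okafor vs Rossi — voters closer to Okafor: 5 of 9.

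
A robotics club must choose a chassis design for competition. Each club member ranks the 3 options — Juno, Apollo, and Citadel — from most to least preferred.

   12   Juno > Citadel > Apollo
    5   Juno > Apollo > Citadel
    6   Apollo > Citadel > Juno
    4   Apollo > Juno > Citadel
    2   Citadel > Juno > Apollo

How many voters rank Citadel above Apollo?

14

Ballots ranking Citadel above Apollo: 12+2 = 14.
Ballots ranking Apollo above Citadel: 5+6+4 = 15.
So 14 of 29 voters prefer Citadel to Apollo.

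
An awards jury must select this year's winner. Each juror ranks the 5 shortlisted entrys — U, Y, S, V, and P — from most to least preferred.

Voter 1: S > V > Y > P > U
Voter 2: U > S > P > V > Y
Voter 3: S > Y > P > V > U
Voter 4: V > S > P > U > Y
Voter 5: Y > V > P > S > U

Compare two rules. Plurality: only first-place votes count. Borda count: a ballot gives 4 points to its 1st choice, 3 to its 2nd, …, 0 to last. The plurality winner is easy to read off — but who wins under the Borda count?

S

Plurality first-place counts: U 1, Y 1, S 2, V 1, P 0 → S.
Borda totals: U 5, Y 9, S 15, V 12, P 9 → S.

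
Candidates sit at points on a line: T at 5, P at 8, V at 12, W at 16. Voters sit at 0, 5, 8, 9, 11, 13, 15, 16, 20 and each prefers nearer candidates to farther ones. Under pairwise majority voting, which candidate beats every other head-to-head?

V

With single-peaked preferences on a line, the Condorcet winner is the candidate closest to the median voter.
The median voter (position 11) is closest to V at 12.
Check: V vs P — voters closer to V: 5 of 9.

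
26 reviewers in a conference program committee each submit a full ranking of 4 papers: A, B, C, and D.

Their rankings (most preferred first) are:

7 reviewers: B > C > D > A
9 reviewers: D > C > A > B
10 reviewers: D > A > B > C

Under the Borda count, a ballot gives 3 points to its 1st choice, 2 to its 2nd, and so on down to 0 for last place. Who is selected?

D

Borda scores:
  A: 7·0 + 9·1 + 10·2 = 29
  B: 7·3 + 9·0 + 10·1 = 31
  C: 7·2 + 9·2 + 10·0 = 32
  D: 7·1 + 9·3 + 10·3 = 64
D has the highest total.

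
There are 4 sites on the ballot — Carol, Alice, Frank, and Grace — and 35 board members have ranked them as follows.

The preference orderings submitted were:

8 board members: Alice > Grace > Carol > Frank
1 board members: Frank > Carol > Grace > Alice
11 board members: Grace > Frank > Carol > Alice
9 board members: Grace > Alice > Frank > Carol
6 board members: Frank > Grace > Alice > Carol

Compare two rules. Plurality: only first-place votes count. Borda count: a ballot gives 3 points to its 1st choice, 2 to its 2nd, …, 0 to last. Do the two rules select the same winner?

Plurality first-place counts: Carol 0, Alice 8, Frank 7, Grace 20 → Grace.
Borda totals: Carol 21, Alice 48, Frank 52, Grace 89 → Grace.
The two rules agree on Grace.

Yes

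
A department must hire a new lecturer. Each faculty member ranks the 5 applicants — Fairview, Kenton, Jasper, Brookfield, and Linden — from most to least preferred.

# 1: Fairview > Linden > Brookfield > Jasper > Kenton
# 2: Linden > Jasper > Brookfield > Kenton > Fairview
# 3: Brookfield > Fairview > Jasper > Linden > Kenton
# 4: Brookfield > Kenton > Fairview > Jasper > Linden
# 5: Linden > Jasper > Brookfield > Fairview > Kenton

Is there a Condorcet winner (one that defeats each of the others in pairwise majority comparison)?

Head-to-head results (5 voters total):
Fairview vs Kenton: Fairview wins 3–2.
Fairview vs Jasper: Fairview wins 3–2.
Fairview vs Brookfield: Brookfield wins 4–1.
Fairview vs Linden: Fairview wins 3–2.
Kenton vs Jasper: Jasper wins 4–1.
Kenton vs Brookfield: Brookfield wins 5–0.
Kenton vs Linden: Linden wins 4–1.
Jasper vs Brookfield: Brookfield wins 3–2.
Jasper vs Linden: Linden wins 3–2.
Brookfield vs Linden: Linden wins 3–2.
No candidate beats all others: Fairview beats Linden beats Brookfield beats Fairview, a majority cycle.

No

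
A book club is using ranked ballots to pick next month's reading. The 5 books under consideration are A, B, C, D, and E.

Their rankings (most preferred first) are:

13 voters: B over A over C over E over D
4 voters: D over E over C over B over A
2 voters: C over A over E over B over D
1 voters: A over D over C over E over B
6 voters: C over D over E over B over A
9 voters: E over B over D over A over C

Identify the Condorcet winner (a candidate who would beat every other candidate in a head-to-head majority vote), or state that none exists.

None — there is no Condorcet winner

Head-to-head results (35 voters total):
A vs B: B wins 32–3.
A vs C: A wins 23–12.
A vs D: D wins 19–16.
A vs E: E wins 19–16.
B vs C: B wins 22–13.
B vs D: B wins 24–11.
B vs E: E wins 22–13.
C vs D: C wins 21–14.
C vs E: C wins 22–13.
D vs E: E wins 24–11.
No candidate beats all others: A beats C beats D beats A, a majority cycle.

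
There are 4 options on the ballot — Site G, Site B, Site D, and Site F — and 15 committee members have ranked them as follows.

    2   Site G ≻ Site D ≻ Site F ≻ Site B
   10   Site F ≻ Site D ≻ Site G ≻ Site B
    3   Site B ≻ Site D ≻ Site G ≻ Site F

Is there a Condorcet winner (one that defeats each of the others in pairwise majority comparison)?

Head-to-head results (15 voters total):
Site G vs Site B: Site G wins 12–3.
Site G vs Site D: Site D wins 13–2.
Site G vs Site F: Site F wins 10–5.
Site B vs Site D: Site D wins 12–3.
Site B vs Site F: Site F wins 12–3.
Site D vs Site F: Site F wins 10–5.
Site F beats each rival — Site G (10–5), Site B (12–3), Site D (10–5) — so Site F is the Condorcet winner.

Yes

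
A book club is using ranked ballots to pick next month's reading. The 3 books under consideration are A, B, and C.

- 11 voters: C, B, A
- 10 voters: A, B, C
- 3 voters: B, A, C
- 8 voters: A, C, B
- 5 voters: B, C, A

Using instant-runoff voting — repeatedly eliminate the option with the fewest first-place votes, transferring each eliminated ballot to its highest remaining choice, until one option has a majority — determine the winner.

A

Round 1: A 18, C 11, B 8. B has the fewest and is eliminated.
Round 2: A 21, C 16. A has a majority.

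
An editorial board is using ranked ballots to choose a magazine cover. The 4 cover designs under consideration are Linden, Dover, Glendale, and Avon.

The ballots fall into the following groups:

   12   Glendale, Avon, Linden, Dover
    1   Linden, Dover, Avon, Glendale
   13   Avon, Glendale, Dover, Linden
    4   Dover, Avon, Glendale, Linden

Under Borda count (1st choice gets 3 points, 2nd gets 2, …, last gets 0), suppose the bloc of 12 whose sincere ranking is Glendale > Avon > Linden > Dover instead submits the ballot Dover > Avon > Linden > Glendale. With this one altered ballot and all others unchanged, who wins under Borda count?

Avon

Borda totals with the altered ballot: Linden 15, Dover 63, Glendale 30, Avon 72.
The winner is unchanged: still Avon.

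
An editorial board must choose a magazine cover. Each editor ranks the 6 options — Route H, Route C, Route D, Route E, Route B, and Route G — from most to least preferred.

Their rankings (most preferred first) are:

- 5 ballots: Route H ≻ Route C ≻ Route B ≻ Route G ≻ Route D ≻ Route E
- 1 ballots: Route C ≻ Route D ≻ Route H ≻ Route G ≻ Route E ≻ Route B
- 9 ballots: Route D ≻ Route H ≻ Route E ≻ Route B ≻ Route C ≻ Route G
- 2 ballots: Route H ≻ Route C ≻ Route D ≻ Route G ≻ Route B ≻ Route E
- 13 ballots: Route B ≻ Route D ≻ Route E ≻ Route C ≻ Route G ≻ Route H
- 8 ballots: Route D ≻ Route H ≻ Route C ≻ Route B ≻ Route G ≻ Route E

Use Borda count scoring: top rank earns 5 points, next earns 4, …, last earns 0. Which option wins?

Borda scores:
  Route H: 5·5 + 3 + 9·4 + 2·5 + 13·0 + 8·4 = 106
  Route C: 5·4 + 5 + 9·1 + 2·4 + 13·2 + 8·3 = 92
  Route D: 5·1 + 4 + 9·5 + 2·3 + 13·4 + 8·5 = 152
  Route E: 5·0 + 1 + 9·3 + 2·0 + 13·3 + 8·0 = 67
  Route B: 5·3 + 0 + 9·2 + 2·1 + 13·5 + 8·2 = 116
  Route G: 5·2 + 2 + 9·0 + 2·2 + 13·1 + 8·1 = 37
Route D has the highest total.

Route D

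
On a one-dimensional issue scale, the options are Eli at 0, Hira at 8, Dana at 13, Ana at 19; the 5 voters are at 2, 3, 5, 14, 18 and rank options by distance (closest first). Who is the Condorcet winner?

Hira

With single-peaked preferences on a line, the Condorcet winner is the candidate closest to the median voter.
The median voter (position 5) is closest to Hira at 8.
Check: Hira vs Dana — voters closer to Hira: 3 of 5.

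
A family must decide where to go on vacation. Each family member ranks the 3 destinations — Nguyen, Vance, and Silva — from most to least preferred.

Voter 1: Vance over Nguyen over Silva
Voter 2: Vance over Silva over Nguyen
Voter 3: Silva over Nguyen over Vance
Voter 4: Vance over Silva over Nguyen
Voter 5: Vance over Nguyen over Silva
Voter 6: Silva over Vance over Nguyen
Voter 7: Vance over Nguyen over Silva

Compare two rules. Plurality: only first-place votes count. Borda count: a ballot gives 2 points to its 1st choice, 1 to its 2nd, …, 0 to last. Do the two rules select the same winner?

Yes

Plurality first-place counts: Nguyen 0, Vance 5, Silva 2 → Vance.
Borda totals: Nguyen 4, Vance 11, Silva 6 → Vance.
The two rules agree on Vance.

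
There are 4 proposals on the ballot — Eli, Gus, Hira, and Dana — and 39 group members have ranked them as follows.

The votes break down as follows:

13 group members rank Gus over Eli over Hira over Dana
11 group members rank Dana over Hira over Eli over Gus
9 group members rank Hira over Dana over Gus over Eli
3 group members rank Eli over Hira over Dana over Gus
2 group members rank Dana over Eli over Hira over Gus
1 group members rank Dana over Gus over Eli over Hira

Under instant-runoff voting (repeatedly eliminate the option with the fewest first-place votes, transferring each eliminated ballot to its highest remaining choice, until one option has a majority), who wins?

Round 1: Dana 14, Gus 13, Hira 9, Eli 3. Eli has the fewest and is eliminated.
Round 2: Dana 14, Gus 13, Hira 12. Hira has the fewest and is eliminated.
Round 3: Dana 26, Gus 13. Dana has a majority.

Dana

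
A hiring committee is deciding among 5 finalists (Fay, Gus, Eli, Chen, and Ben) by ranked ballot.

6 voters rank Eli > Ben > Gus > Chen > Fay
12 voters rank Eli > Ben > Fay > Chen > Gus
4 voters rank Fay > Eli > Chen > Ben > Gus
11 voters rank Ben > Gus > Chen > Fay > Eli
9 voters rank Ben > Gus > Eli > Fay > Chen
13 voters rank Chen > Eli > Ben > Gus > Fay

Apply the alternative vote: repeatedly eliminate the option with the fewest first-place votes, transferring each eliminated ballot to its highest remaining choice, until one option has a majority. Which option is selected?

Eli

Round 1: Ben 20, Eli 18, Chen 13, Fay 4, Gus 0. Gus has the fewest and is eliminated.
Round 2: Ben 20, Eli 18, Chen 13, Fay 4. Fay has the fewest and is eliminated.
Round 3: Eli 22, Ben 20, Chen 13. Chen has the fewest and is eliminated.
Round 4: Eli 35, Ben 20. Eli has a majority.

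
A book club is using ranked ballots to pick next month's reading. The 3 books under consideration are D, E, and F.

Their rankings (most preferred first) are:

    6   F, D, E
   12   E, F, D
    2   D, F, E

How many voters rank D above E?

Ballots ranking D above E: 6+2 = 8.
Ballots ranking E above D: 12.
So 8 of 20 voters prefer D to E.

8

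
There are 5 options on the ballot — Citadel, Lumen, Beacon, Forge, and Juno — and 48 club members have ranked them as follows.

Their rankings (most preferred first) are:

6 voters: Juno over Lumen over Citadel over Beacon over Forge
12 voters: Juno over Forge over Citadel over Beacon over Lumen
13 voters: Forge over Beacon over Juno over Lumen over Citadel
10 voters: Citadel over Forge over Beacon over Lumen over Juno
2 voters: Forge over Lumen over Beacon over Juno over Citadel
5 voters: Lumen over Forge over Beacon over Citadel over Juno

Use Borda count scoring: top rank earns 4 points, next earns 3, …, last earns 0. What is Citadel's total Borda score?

81

Borda scores:
  Citadel: 6·2 + 12·2 + 13·0 + 10·4 + 2·0 + 5·1 = 81
  Lumen: 6·3 + 12·0 + 13·1 + 10·1 + 2·3 + 5·4 = 67
  Beacon: 6·1 + 12·1 + 13·3 + 10·2 + 2·2 + 5·2 = 91
  Forge: 6·0 + 12·3 + 13·4 + 10·3 + 2·4 + 5·3 = 141
  Juno: 6·4 + 12·4 + 13·2 + 10·0 + 2·1 + 5·0 = 100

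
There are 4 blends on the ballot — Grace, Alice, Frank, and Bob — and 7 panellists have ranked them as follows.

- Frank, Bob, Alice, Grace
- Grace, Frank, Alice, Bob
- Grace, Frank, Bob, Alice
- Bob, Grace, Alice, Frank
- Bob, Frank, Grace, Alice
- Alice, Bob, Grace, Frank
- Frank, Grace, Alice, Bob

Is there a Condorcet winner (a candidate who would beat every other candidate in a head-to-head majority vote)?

Head-to-head results (7 voters total):
Grace vs Alice: Grace wins 5–2.
Grace vs Frank: Grace wins 4–3.
Grace vs Bob: Bob wins 4–3.
Alice vs Frank: Frank wins 5–2.
Alice vs Bob: Bob wins 4–3.
Frank vs Bob: Frank wins 4–3.
No candidate beats all others: Grace beats Frank beats Bob beats Grace, a majority cycle.

No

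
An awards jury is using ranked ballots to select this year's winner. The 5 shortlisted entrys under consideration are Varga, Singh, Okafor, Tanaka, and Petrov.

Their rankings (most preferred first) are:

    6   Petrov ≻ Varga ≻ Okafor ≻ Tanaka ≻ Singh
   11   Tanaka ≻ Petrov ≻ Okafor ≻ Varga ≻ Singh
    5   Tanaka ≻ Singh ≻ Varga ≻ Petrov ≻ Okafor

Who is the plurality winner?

Tanaka

First-place vote totals:
  Varga: 0
  Singh: 0
  Okafor: 0
  Tanaka: 16
  Petrov: 6
Tanaka has the most first-place votes.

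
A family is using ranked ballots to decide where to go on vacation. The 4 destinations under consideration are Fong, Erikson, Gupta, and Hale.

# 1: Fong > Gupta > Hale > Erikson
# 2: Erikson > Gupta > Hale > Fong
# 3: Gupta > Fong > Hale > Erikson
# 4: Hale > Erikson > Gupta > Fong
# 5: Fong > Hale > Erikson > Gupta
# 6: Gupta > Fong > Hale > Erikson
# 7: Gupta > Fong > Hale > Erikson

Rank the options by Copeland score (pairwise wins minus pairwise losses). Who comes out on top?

Gupta

Pairwise results:
  Fong vs Erikson: Fong wins 5–2.
  Fong vs Gupta: Gupta wins 5–2.
  Fong vs Hale: Fong wins 5–2.
  Erikson vs Gupta: Gupta wins 4–3.
  Erikson vs Hale: Hale wins 6–1.
  Gupta vs Hale: Gupta wins 5–2.
Copeland scores (wins − losses):
  Fong: 2 − 1 = 1
  Erikson: 0 − 3 = -3
  Gupta: 3 − 0 = 3
  Hale: 1 − 2 = -1
Gupta has the best Copeland score.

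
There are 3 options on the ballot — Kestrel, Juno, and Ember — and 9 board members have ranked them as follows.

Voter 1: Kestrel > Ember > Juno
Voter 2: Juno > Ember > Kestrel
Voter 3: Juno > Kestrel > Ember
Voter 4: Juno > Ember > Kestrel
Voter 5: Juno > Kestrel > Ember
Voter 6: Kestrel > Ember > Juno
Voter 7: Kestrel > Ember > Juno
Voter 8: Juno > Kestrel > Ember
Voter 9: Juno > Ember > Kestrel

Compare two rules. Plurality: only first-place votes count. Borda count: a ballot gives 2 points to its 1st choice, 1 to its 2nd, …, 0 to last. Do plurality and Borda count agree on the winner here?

Plurality first-place counts: Kestrel 3, Juno 6, Ember 0 → Juno.
Borda totals: Kestrel 9, Juno 12, Ember 6 → Juno.
The two rules agree on Juno.

Yes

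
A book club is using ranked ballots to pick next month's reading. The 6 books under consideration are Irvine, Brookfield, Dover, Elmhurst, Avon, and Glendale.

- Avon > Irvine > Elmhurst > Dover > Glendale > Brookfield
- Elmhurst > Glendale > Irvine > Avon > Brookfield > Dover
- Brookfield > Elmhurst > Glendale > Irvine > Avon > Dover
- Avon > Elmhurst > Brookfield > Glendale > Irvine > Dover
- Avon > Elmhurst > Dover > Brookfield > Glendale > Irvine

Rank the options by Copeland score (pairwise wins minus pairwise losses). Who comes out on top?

Avon

Pairwise results:
  Irvine vs Brookfield: Brookfield wins 3–2.
  Irvine vs Dover: Irvine wins 4–1.
  Irvine vs Elmhurst: Elmhurst wins 4–1.
  Irvine vs Avon: Avon wins 3–2.
  Irvine vs Glendale: Glendale wins 4–1.
  Brookfield vs Dover: Brookfield wins 3–2.
  Brookfield vs Elmhurst: Elmhurst wins 4–1.
  Brookfield vs Avon: Avon wins 4–1.
  Brookfield vs Glendale: Brookfield wins 3–2.
  Dover vs Elmhurst: Elmhurst wins 5–0.
  Dover vs Avon: Avon wins 5–0.
  Dover vs Glendale: Glendale wins 3–2.
  Elmhurst vs Avon: Avon wins 3–2.
  Elmhurst vs Glendale: Elmhurst wins 5–0.
  Avon vs Glendale: Avon wins 3–2.
Copeland scores (wins − losses):
  Irvine: 1 − 4 = -3
  Brookfield: 3 − 2 = 1
  Dover: 0 − 5 = -5
  Elmhurst: 4 − 1 = 3
  Avon: 5 − 0 = 5
  Glendale: 2 − 3 = -1
Avon has the best Copeland score.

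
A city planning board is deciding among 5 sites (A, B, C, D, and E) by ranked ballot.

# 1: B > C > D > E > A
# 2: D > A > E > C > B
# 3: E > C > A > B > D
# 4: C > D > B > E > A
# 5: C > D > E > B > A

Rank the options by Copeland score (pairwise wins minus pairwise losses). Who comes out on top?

Pairwise results:
  A vs B: B wins 3–2.
  A vs C: C wins 4–1.
  A vs D: D wins 4–1.
  A vs E: E wins 4–1.
  B vs C: C wins 4–1.
  B vs D: D wins 3–2.
  B vs E: E wins 3–2.
  C vs D: C wins 4–1.
  C vs E: C wins 3–2.
  D vs E: D wins 4–1.
Copeland scores (wins − losses):
  A: 0 − 4 = -4
  B: 1 − 3 = -2
  C: 4 − 0 = 4
  D: 3 − 1 = 2
  E: 2 − 2 = 0
C has the best Copeland score.

C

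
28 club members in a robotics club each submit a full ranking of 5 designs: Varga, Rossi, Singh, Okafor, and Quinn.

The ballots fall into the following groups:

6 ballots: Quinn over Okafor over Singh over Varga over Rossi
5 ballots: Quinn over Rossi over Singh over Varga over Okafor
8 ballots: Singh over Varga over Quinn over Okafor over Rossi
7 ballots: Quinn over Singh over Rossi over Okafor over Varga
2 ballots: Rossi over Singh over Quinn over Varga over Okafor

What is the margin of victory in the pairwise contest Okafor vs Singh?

Ballots ranking Okafor above Singh: 6.
Ballots ranking Singh above Okafor: 5+8+7+2 = 22.
Singh wins 22–6, a margin of 16.

16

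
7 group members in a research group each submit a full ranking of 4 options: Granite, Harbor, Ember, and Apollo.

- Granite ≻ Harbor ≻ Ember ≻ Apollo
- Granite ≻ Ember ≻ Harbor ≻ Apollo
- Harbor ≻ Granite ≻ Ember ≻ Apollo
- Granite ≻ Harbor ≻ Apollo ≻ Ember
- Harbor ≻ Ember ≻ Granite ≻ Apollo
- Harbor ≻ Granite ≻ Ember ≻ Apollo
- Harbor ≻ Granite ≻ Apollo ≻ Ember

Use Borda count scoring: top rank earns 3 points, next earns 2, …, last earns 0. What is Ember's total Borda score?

7

Borda scores:
  Granite: 3 + 3 + 2 + 3 + 1 + 2 + 2 = 16
  Harbor: 2 + 1 + 3 + 2 + 3 + 3 + 3 = 17
  Ember: 1 + 2 + 1 + 0 + 2 + 1 + 0 = 7
  Apollo: 0 + 0 + 0 + 1 + 0 + 0 + 1 = 2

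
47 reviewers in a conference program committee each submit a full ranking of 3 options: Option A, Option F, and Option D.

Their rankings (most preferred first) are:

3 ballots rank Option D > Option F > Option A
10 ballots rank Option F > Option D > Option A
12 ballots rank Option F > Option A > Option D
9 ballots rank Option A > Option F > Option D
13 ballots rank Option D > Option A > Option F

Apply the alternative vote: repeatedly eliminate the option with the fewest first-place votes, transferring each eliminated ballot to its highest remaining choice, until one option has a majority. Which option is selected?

Round 1: Option F 22, Option D 16, Option A 9. Option A has the fewest and is eliminated.
Round 2: Option F 31, Option D 16. Option F has a majority.

Option F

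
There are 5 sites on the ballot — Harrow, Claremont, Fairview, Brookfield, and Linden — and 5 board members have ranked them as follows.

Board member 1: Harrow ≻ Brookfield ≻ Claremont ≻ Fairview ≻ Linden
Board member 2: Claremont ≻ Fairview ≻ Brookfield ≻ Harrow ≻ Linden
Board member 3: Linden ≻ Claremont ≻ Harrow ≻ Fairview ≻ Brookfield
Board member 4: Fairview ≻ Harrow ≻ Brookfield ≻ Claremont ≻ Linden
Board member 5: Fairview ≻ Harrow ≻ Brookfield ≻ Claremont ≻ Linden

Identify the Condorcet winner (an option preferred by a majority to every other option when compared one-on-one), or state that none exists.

None — there is no Condorcet winner

Head-to-head results (5 voters total):
Harrow vs Claremont: Harrow wins 3–2.
Harrow vs Fairview: Fairview wins 3–2.
Harrow vs Brookfield: Harrow wins 4–1.
Harrow vs Linden: Harrow wins 4–1.
Claremont vs Fairview: Claremont wins 3–2.
Claremont vs Brookfield: Brookfield wins 3–2.
Claremont vs Linden: Claremont wins 4–1.
Fairview vs Brookfield: Fairview wins 4–1.
Fairview vs Linden: Fairview wins 4–1.
Brookfield vs Linden: Brookfield wins 4–1.
No candidate beats all others: Harrow beats Claremont beats Fairview beats Harrow, a majority cycle.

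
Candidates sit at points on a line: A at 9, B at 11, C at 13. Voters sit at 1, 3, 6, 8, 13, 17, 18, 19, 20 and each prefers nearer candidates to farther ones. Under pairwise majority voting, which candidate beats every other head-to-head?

C

With single-peaked preferences on a line, the Condorcet winner is the candidate closest to the median voter.
The median voter (position 13) is closest to C at 13.
Check: C vs A — voters closer to C: 5 of 9.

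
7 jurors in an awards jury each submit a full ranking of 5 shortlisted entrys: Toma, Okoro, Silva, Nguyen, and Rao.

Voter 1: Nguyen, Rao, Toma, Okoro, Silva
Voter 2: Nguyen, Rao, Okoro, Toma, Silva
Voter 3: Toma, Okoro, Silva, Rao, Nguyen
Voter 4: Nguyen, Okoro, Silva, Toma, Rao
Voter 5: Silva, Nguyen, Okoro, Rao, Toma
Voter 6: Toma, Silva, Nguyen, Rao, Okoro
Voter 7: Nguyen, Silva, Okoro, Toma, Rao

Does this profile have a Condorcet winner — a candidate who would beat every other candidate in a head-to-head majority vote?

Head-to-head results (7 voters total):
Toma vs Okoro: Okoro wins 4–3.
Toma vs Silva: Toma wins 4–3.
Toma vs Nguyen: Nguyen wins 5–2.
Toma vs Rao: Toma wins 4–3.
Okoro vs Silva: Okoro wins 4–3.
Okoro vs Nguyen: Nguyen wins 6–1.
Okoro vs Rao: Okoro wins 4–3.
Silva vs Nguyen: Nguyen wins 4–3.
Silva vs Rao: Silva wins 5–2.
Nguyen vs Rao: Nguyen wins 6–1.
Nguyen beats each rival — Toma (5–2), Okoro (6–1), Silva (4–3), Rao (6–1) — so Nguyen is the Condorcet winner.

Yes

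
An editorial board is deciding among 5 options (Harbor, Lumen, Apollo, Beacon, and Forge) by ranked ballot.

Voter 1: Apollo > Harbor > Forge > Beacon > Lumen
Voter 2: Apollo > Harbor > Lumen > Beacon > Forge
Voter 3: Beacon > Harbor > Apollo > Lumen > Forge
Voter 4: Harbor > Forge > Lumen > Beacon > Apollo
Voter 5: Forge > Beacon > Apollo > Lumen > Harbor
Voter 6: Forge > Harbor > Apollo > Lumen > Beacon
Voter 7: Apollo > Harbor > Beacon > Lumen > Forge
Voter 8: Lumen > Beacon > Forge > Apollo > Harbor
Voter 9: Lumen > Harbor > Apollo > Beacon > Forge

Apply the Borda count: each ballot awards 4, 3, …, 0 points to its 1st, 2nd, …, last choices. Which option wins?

Harbor

Borda scores:
  Harbor: 3 + 3 + 3 + 4 + 0 + 3 + 3 + 0 + 3 = 22
  Lumen: 0 + 2 + 1 + 2 + 1 + 1 + 1 + 4 + 4 = 16
  Apollo: 4 + 4 + 2 + 0 + 2 + 2 + 4 + 1 + 2 = 21
  Beacon: 1 + 1 + 4 + 1 + 3 + 0 + 2 + 3 + 1 = 16
  Forge: 2 + 0 + 0 + 3 + 4 + 4 + 0 + 2 + 0 = 15
Harbor has the highest total.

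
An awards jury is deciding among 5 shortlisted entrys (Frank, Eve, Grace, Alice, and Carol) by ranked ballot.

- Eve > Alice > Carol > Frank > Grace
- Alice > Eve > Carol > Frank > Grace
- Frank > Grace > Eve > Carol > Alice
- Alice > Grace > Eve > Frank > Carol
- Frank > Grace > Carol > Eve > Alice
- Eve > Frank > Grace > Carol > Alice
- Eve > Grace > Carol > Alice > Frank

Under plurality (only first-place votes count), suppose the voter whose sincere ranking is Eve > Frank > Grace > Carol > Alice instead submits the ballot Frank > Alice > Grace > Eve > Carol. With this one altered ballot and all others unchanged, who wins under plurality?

First-place totals with the altered ballot: Frank 3, Eve 2, Grace 0, Alice 2, Carol 0.
The switch changes the winner from Eve to Frank.

Frank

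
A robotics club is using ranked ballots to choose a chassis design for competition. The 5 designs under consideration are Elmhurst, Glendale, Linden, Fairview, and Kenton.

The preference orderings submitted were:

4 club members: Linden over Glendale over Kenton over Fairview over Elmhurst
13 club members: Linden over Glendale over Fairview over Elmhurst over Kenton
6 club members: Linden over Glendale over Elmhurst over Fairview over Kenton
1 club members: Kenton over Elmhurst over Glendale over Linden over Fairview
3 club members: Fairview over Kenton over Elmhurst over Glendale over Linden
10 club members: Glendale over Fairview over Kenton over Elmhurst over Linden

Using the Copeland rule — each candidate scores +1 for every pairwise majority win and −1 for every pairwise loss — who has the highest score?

Pairwise results:
  Elmhurst vs Glendale: Glendale wins 33–4.
  Elmhurst vs Linden: Linden wins 23–14.
  Elmhurst vs Fairview: Fairview wins 30–7.
  Elmhurst vs Kenton: Elmhurst wins 19–18.
  Glendale vs Linden: Linden wins 23–14.
  Glendale vs Fairview: Glendale wins 34–3.
  Glendale vs Kenton: Glendale wins 33–4.
  Linden vs Fairview: Linden wins 24–13.
  Linden vs Kenton: Linden wins 23–14.
  Fairview vs Kenton: Fairview wins 32–5.
Copeland scores (wins − losses):
  Elmhurst: 1 − 3 = -2
  Glendale: 3 − 1 = 2
  Linden: 4 − 0 = 4
  Fairview: 2 − 2 = 0
  Kenton: 0 − 4 = -4
Linden has the best Copeland score.

Linden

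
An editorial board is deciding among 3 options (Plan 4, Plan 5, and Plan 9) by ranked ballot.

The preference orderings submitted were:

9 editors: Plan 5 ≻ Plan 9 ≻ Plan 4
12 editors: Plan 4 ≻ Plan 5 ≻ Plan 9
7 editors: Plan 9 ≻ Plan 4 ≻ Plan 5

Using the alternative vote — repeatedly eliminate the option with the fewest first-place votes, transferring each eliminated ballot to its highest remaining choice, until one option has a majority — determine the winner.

Round 1: Plan 4 12, Plan 5 9, Plan 9 7. Plan 9 has the fewest and is eliminated.
Round 2: Plan 4 19, Plan 5 9. Plan 4 has a majority.

Plan 4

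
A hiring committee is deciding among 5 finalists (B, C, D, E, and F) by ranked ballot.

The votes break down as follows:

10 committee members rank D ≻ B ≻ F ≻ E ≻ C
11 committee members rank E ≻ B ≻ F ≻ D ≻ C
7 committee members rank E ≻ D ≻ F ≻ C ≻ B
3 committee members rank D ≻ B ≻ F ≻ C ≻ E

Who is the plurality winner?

First-place vote totals:
  B: 0
  C: 0
  D: 13
  E: 18
  F: 0
E has the most first-place votes.

E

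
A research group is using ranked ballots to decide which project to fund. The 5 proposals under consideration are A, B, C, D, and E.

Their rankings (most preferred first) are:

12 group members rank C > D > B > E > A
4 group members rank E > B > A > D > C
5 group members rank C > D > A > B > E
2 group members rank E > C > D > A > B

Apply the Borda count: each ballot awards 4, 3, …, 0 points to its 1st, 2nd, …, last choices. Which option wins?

Borda scores:
  A: 12·0 + 4·2 + 5·2 + 2·1 = 20
  B: 12·2 + 4·3 + 5·1 + 2·0 = 41
  C: 12·4 + 4·0 + 5·4 + 2·3 = 74
  D: 12·3 + 4·1 + 5·3 + 2·2 = 59
  E: 12·1 + 4·4 + 5·0 + 2·4 = 36
C has the highest total.

C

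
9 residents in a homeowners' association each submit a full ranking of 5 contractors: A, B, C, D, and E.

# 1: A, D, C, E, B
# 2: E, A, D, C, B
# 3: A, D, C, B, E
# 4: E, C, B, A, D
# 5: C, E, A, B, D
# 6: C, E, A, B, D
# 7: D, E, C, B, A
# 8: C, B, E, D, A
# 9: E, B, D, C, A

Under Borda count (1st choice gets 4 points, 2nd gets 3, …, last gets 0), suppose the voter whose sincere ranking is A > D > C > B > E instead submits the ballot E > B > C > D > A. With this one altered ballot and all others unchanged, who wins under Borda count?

E

Borda totals with the altered ballot: A 12, B 14, C 23, D 13, E 28.
The winner is unchanged: still E.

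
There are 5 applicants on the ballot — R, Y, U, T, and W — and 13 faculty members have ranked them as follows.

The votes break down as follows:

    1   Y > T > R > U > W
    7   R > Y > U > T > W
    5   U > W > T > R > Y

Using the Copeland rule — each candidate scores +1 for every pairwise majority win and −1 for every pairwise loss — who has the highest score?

Pairwise results:
  R vs Y: R wins 12–1.
  R vs U: R wins 8–5.
  R vs T: R wins 7–6.
  R vs W: R wins 8–5.
  Y vs U: Y wins 8–5.
  Y vs T: Y wins 8–5.
  Y vs W: Y wins 8–5.
  U vs T: U wins 12–1.
  U vs W: U wins 13–0.
  T vs W: T wins 8–5.
Copeland scores (wins − losses):
  R: 4 − 0 = 4
  Y: 3 − 1 = 2
  U: 2 − 2 = 0
  T: 1 − 3 = -2
  W: 0 − 4 = -4
R has the best Copeland score.

R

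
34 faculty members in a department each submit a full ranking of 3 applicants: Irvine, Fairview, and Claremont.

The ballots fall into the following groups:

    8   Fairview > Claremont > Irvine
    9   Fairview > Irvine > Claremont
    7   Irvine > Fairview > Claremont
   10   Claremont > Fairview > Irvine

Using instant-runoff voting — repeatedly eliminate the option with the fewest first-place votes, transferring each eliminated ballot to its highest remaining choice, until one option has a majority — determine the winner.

Fairview

Round 1: Fairview 17, Claremont 10, Irvine 7. Irvine has the fewest and is eliminated.
Round 2: Fairview 24, Claremont 10. Fairview has a majority.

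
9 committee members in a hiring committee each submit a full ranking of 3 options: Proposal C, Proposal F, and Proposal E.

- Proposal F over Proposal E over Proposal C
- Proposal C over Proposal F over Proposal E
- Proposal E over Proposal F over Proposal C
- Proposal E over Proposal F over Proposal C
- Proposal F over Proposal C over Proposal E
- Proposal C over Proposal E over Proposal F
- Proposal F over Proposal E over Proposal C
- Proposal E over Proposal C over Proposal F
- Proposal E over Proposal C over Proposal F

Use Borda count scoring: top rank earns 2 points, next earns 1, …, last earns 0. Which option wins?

Borda scores:
  Proposal C: 0 + 2 + 0 + 0 + 1 + 2 + 0 + 1 + 1 = 7
  Proposal F: 2 + 1 + 1 + 1 + 2 + 0 + 2 + 0 + 0 = 9
  Proposal E: 1 + 0 + 2 + 2 + 0 + 1 + 1 + 2 + 2 = 11
Proposal E has the highest total.

Proposal E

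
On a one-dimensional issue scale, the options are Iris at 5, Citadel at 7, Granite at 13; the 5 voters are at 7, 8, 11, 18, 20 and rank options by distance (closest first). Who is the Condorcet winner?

Granite

With single-peaked preferences on a line, the Condorcet winner is the candidate closest to the median voter.
The median voter (position 11) is closest to Granite at 13.
Check: Granite vs Iris — voters closer to Granite: 3 of 5.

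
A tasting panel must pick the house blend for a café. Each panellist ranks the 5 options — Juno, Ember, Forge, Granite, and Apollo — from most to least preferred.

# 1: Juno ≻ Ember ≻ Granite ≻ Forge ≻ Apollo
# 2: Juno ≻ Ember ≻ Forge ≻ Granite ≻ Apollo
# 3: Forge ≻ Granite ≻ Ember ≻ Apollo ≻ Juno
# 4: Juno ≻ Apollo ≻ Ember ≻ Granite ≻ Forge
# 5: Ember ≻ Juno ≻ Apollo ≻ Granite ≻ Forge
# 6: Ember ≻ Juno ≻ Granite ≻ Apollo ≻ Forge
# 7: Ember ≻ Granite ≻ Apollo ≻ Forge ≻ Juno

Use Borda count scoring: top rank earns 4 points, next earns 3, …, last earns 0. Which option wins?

Borda scores:
  Juno: 4 + 4 + 0 + 4 + 3 + 3 + 0 = 18
  Ember: 3 + 3 + 2 + 2 + 4 + 4 + 4 = 22
  Forge: 1 + 2 + 4 + 0 + 0 + 0 + 1 = 8
  Granite: 2 + 1 + 3 + 1 + 1 + 2 + 3 = 13
  Apollo: 0 + 0 + 1 + 3 + 2 + 1 + 2 = 9
Ember has the highest total.

Ember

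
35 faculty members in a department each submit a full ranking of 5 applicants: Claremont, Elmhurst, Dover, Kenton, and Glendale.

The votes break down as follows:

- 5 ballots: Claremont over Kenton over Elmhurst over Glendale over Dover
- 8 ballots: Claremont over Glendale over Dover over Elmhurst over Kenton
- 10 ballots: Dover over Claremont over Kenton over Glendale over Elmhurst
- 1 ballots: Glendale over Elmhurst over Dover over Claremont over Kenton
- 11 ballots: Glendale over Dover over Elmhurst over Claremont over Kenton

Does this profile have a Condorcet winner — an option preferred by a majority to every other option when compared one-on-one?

No

Head-to-head results (35 voters total):
Claremont vs Elmhurst: Claremont wins 23–12.
Claremont vs Dover: Dover wins 22–13.
Claremont vs Kenton: Claremont wins 35–0.
Claremont vs Glendale: Claremont wins 23–12.
Elmhurst vs Dover: Dover wins 29–6.
Elmhurst vs Kenton: Elmhurst wins 20–15.
Elmhurst vs Glendale: Glendale wins 30–5.
Dover vs Kenton: Dover wins 30–5.
Dover vs Glendale: Glendale wins 25–10.
Kenton vs Glendale: Glendale wins 20–15.
No candidate beats all others: Claremont beats Glendale beats Dover beats Claremont, a majority cycle.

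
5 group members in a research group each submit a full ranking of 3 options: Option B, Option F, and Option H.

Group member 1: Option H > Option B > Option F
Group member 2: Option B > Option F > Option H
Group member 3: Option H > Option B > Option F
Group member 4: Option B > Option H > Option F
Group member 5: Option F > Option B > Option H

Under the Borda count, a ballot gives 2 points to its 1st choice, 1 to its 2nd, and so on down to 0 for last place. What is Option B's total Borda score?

7

Borda scores:
  Option B: 1 + 2 + 1 + 2 + 1 = 7
  Option F: 0 + 1 + 0 + 0 + 2 = 3
  Option H: 2 + 0 + 2 + 1 + 0 = 5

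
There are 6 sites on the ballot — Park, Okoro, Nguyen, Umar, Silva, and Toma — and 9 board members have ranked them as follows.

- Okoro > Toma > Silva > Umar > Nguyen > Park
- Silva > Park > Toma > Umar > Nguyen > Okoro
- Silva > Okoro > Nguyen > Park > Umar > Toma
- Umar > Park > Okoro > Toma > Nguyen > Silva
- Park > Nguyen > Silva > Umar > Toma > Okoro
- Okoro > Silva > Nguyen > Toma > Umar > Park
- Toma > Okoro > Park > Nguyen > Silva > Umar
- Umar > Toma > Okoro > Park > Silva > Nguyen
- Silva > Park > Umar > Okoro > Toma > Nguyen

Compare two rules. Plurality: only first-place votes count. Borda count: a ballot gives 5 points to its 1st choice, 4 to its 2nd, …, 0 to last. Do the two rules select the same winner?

Plurality first-place counts: Park 1, Okoro 2, Nguyen 0, Umar 2, Silva 3, Toma 1 → Silva.
Borda totals: Park 24, Okoro 26, Nguyen 15, Umar 21, Silva 27, Toma 22 → Silva.
The two rules agree on Silva.

Yes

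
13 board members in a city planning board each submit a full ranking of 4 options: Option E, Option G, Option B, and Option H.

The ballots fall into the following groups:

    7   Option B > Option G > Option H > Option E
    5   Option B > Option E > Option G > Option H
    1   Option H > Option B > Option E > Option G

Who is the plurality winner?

First-place vote totals:
  Option E: 0
  Option G: 0
  Option B: 12
  Option H: 1
Option B has the most first-place votes.

Option B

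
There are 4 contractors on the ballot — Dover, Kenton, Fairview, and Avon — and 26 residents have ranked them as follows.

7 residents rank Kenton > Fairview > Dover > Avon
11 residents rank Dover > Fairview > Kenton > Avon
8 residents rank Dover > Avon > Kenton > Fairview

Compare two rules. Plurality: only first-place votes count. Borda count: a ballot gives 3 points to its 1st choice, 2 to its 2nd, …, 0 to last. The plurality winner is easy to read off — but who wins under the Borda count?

Dover

Plurality first-place counts: Dover 19, Kenton 7, Fairview 0, Avon 0 → Dover.
Borda totals: Dover 64, Kenton 40, Fairview 36, Avon 16 → Dover.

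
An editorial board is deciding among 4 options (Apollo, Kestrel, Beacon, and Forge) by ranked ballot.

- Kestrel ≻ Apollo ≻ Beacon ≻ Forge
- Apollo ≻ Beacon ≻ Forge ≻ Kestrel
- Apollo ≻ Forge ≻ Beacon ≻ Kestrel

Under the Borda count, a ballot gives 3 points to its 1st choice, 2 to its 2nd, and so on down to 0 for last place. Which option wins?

Borda scores:
  Apollo: 2 + 3 + 3 = 8
  Kestrel: 3 + 0 + 0 = 3
  Beacon: 1 + 2 + 1 = 4
  Forge: 0 + 1 + 2 = 3
Apollo has the highest total.

Apollo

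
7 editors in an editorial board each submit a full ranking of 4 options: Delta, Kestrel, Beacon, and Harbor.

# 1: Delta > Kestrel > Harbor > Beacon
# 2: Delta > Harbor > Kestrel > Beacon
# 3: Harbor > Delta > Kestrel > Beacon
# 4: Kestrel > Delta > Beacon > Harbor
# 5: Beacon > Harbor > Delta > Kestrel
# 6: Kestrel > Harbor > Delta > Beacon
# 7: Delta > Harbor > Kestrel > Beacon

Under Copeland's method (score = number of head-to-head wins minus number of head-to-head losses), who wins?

Pairwise results:
  Delta vs Kestrel: Delta wins 5–2.
  Delta vs Beacon: Delta wins 6–1.
  Delta vs Harbor: Delta wins 4–3.
  Kestrel vs Beacon: Kestrel wins 6–1.
  Kestrel vs Harbor: Harbor wins 4–3.
  Beacon vs Harbor: Harbor wins 5–2.
Copeland scores (wins − losses):
  Delta: 3 − 0 = 3
  Kestrel: 1 − 2 = -1
  Beacon: 0 − 3 = -3
  Harbor: 2 − 1 = 1
Delta has the best Copeland score.

Delta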